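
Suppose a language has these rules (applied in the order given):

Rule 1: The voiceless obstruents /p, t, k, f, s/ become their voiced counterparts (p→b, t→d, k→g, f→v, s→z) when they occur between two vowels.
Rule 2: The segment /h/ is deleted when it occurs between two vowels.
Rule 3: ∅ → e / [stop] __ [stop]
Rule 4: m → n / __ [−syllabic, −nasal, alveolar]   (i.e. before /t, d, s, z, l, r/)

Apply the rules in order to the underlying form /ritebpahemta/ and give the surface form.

ridebepaenta

Rule 1 (intervocalic voicing): /t/ is a voiceless obstruent between vowels /i/ and /e/, so it voices to [d]. /ritebpahemta/ → ridebpahemta.
Rule 2 (intervocalic h-deletion): /h/ occurs between vowels /a/ and /e/, so it deletes. /ridebpahemta/ → ridebpaemta.
Rule 3 (stop-cluster e-epenthesis): /b/ and /p/ form a stop–stop cluster, so [e] is inserted between them. /ridebpaemta/ → ridebepaemta.
Rule 4 (nasal place assimilation): /m/ precedes the alveolar consonant /t/, so it assimilates in place to [n]. /ridebepaemta/ → ridebepaenta.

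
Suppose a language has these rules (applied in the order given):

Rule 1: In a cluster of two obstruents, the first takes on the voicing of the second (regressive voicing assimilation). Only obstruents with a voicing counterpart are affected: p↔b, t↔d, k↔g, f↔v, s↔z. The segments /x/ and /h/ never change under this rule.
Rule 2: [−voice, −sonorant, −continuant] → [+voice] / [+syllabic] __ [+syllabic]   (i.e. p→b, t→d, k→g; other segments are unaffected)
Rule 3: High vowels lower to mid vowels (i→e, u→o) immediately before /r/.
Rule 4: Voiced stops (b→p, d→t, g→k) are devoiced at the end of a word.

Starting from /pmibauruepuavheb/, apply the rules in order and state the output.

pmibaoruebuafhep

Rule 1 (regressive voicing assimilation): /v/ precedes the voiceless obstruent /h/, so it devoices to [f] by assimilation. /pmibauruepuavheb/ → pmibauruepuafheb.
Rule 2 (intervocalic voicing): /p/ is a voiceless stop between vowels /e/ and /u/, so it voices to [b]. /pmibauruepuafheb/ → pmibauruebuafheb.
Rule 3 (pre-rhotic lowering): /u/ is a high vowel immediately before /r/, so it lowers to [o]. /pmibauruebuafheb/ → pmibaoruebuafheb.
Rule 4 (final devoicing): /b/ is a voiced stop in word-final position, so it devoices to [p]. /pmibaoruebuafheb/ → pmibaoruebuafhep.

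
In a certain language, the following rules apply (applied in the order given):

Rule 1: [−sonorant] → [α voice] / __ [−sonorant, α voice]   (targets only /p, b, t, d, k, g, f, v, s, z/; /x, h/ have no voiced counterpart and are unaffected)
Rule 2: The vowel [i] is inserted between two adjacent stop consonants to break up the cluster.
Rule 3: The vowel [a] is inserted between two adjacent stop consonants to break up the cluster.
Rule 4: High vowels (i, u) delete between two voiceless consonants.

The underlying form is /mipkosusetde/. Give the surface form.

mipkossedide

Rule 1 (regressive voicing assimilation): /t/ precedes the voiced obstruent /d/, so it voices to [d] by assimilation. /mipkosusetde/ → mipkosusedde.
Rule 2 (stop-cluster i-epenthesis): /p/ and /k/ form a stop–stop cluster, so [i] is inserted between them. /d/ and /d/ form a stop–stop cluster, so [i] is inserted between them. /mipkosusedde/ → mipikosusedide.
Rule 3 (stop-cluster a-epenthesis): no segment meets the environment; /mipikosusedide/ is unchanged.
Rule 4 (high vowel syncope): /i/ is a high vowel flanked by voiceless consonants /p/ and /k/, so it deletes. /u/ is a high vowel flanked by voiceless consonants /s/ and /s/, so it deletes. /mipikosusedide/ → mipkossedide.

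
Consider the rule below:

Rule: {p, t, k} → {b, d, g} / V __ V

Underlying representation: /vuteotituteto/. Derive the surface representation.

vudeodidudedo

/t/ is a voiceless stop between vowels /u/ and /e/, so it voices to [d].
/t/ is a voiceless stop between vowels /o/ and /i/, so it voices to [d].
/t/ is a voiceless stop between vowels /i/ and /u/, so it voices to [d].
/t/ is a voiceless stop between vowels /u/ and /e/, so it voices to [d].
/t/ is a voiceless stop between vowels /e/ and /o/, so it voices to [d].
Surface form: [vudeodidudedo].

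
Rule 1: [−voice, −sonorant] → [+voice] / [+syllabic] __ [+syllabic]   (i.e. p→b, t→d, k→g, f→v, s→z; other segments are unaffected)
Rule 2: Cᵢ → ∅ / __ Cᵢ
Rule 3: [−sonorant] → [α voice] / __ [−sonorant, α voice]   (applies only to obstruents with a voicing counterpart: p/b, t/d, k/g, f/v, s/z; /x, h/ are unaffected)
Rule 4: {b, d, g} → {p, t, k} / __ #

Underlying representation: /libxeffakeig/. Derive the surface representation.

lipxefageik

Rule 1 (intervocalic voicing): /k/ is a voiceless obstruent between vowels /a/ and /e/, so it voices to [g]. /libxeffakeig/ → libxeffageig.
Rule 2 (degemination): /ff/ is a geminate; the first /f/ deletes. /libxeffageig/ → libxefageig.
Rule 3 (regressive voicing assimilation): /b/ precedes the voiceless obstruent /x/, so it devoices to [p] by assimilation. /libxefageig/ → lipxefageig.
Rule 4 (final devoicing): /g/ is a voiced stop in word-final position, so it devoices to [k]. /lipxefageig/ → lipxefageik.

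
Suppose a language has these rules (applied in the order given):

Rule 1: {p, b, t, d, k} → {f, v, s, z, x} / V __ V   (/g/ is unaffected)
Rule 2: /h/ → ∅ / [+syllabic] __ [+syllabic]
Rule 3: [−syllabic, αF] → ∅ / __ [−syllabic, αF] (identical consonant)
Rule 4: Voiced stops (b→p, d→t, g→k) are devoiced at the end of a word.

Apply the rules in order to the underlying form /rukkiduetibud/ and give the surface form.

Rule 1 (intervocalic spirantization): /d/ is a stop between vowels /i/ and /u/, so it spirantizes to the fricative [z]. /t/ is a stop between vowels /e/ and /i/, so it spirantizes to the fricative [s]. /b/ is a stop between vowels /i/ and /u/, so it spirantizes to the fricative [v]. /rukkiduetibud/ → rukkizuesivud.
Rule 2 (intervocalic h-deletion): no segment meets the environment; /rukkizuesivud/ is unchanged.
Rule 3 (degemination): /kk/ is a geminate; the first /k/ deletes. /rukkizuesivud/ → rukizuesivud.
Rule 4 (final devoicing): /d/ is a voiced stop in word-final position, so it devoices to [t]. /rukizuesivud/ → rukizuesivut.

rukizuesivut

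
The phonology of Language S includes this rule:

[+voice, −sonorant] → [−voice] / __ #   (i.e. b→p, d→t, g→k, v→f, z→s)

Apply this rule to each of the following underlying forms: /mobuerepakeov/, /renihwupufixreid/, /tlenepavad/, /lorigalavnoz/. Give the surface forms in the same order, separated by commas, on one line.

/mobuerepakeov/: /v/ is a voiced obstruent in word-final position, so it devoices to [f]. → [mobuerepakeof].
/renihwupufixreid/: /d/ is a voiced obstruent in word-final position, so it devoices to [t]. → [renihwupufixreit].
/tlenepavad/: /d/ is a voiced obstruent in word-final position, so it devoices to [t]. → [tlenepavat].
/lorigalavnoz/: /z/ is a voiced obstruent in word-final position, so it devoices to [s]. → [lorigalavnos].

mobuerepakeof, renihwupufixreit, tlenepavat, lorigalavnos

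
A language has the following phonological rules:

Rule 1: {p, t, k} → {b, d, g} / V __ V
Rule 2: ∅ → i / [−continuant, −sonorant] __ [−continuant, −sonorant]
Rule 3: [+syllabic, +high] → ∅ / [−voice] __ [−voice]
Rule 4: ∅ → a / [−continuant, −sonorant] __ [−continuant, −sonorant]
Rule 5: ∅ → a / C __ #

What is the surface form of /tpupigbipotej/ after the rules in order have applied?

tapubigibibodeja

Rule 1 (intervocalic voicing): /p/ is a voiceless stop between vowels /u/ and /i/, so it voices to [b]. /p/ is a voiceless stop between vowels /i/ and /o/, so it voices to [b]. /t/ is a voiceless stop between vowels /o/ and /e/, so it voices to [d]. /tpupigbipotej/ → tpubigbibodej.
Rule 2 (stop-cluster i-epenthesis): /t/ and /p/ form a stop–stop cluster, so [i] is inserted between them. /g/ and /b/ form a stop–stop cluster, so [i] is inserted between them. /tpubigbibodej/ → tipubigibibodej.
Rule 3 (high vowel syncope): /i/ is a high vowel flanked by voiceless consonants /t/ and /p/, so it deletes. /tipubigibibodej/ → tpubigibibodej.
Rule 4 (stop-cluster a-epenthesis): /t/ and /p/ form a stop–stop cluster, so [a] is inserted between them. /tpubigibibodej/ → tapubigibibodej.
Rule 5 (final a-epenthesis): the form ends in the consonant /j/, so [a] is inserted word-finally. /tapubigibibodej/ → tapubigibibodeja.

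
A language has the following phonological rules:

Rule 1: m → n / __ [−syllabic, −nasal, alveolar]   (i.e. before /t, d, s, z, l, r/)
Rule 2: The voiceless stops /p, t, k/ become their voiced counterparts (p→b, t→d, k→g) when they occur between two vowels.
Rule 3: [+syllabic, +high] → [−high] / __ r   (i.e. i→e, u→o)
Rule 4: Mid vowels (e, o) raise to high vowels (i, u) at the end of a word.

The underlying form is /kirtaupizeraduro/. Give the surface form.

Rule 1 (nasal place assimilation): no segment meets the environment; /kirtaupizeraduro/ is unchanged.
Rule 2 (intervocalic voicing): /p/ is a voiceless stop between vowels /u/ and /i/, so it voices to [b]. /kirtaupizeraduro/ → kirtaubizeraduro.
Rule 3 (pre-rhotic lowering): /i/ is a high vowel immediately before /r/, so it lowers to [e]. /u/ is a high vowel immediately before /r/, so it lowers to [o]. /kirtaubizeraduro/ → kertaubizeradoro.
Rule 4 (final vowel raising): /o/ is a mid vowel in word-final position, so it raises to [u]. /kertaubizeradoro/ → kertaubizeradoru.

kertaubizeradoru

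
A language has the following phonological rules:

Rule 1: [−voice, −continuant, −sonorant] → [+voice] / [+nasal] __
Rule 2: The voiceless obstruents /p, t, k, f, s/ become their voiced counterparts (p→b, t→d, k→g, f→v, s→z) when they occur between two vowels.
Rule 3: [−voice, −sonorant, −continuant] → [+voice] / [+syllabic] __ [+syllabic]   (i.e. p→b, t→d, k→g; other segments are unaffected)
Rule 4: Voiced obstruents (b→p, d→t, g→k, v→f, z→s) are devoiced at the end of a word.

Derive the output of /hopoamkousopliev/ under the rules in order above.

Rule 1 (post-nasal voicing): /k/ is a voiceless stop immediately after the nasal /m/, so it voices to [g]. /hopoamkousopliev/ → hopoamgousopliev.
Rule 2 (intervocalic voicing): /p/ is a voiceless obstruent between vowels /o/ and /o/, so it voices to [b]. /s/ is a voiceless obstruent between vowels /u/ and /o/, so it voices to [z]. /hopoamgousopliev/ → hoboamgouzopliev.
Rule 3 (intervocalic voicing): no segment meets the environment; /hoboamgouzopliev/ is unchanged.
Rule 4 (final devoicing): /v/ is a voiced obstruent in word-final position, so it devoices to [f]. /hoboamgouzopliev/ → hoboamgouzoplief.

hoboamgouzoplief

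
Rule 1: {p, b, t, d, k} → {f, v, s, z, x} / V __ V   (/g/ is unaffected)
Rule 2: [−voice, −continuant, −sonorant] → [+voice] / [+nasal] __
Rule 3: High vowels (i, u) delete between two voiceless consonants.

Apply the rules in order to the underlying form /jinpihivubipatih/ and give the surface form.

Rule 1 (intervocalic spirantization): /b/ is a stop between vowels /u/ and /i/, so it spirantizes to the fricative [v]. /p/ is a stop between vowels /i/ and /a/, so it spirantizes to the fricative [f]. /t/ is a stop between vowels /a/ and /i/, so it spirantizes to the fricative [s]. /jinpihivubipatih/ → jinpihivuvifasih.
Rule 2 (post-nasal voicing): /p/ is a voiceless stop immediately after the nasal /n/, so it voices to [b]. /jinpihivuvifasih/ → jinbihivuvifasih.
Rule 3 (high vowel syncope): /i/ is a high vowel flanked by voiceless consonants /s/ and /h/, so it deletes. /jinbihivuvifasih/ → jinbihivuvifash.

jinbihivuvifash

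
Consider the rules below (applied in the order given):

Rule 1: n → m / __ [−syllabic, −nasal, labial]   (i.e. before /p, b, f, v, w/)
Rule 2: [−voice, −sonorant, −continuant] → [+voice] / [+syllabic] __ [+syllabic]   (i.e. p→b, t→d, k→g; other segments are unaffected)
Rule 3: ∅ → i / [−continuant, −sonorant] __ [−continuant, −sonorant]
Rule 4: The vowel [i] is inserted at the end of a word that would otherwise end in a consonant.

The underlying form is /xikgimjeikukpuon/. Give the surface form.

xikigimjeigukipuoni

Rule 1 (nasal place assimilation): no segment meets the environment; /xikgimjeikukpuon/ is unchanged.
Rule 2 (intervocalic voicing): /k/ is a voiceless stop between vowels /i/ and /u/, so it voices to [g]. /xikgimjeikukpuon/ → xikgimjeigukpuon.
Rule 3 (stop-cluster i-epenthesis): /k/ and /g/ form a stop–stop cluster, so [i] is inserted between them. /k/ and /p/ form a stop–stop cluster, so [i] is inserted between them. /xikgimjeigukpuon/ → xikigimjeigukipuon.
Rule 4 (final i-epenthesis): the form ends in the consonant /n/, so [i] is inserted word-finally. /xikigimjeigukipuon/ → xikigimjeigukipuoni.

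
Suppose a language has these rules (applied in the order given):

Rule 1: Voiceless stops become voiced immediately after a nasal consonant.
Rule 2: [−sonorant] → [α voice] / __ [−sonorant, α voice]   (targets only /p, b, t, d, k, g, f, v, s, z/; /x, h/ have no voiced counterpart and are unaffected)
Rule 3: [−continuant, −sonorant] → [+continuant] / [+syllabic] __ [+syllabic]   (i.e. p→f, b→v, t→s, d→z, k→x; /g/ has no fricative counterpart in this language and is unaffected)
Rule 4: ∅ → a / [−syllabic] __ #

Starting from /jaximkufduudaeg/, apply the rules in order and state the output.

jaximguvduuzaega

Rule 1 (post-nasal voicing): /k/ is a voiceless stop immediately after the nasal /m/, so it voices to [g]. /jaximkufduudaeg/ → jaximgufduudaeg.
Rule 2 (regressive voicing assimilation): /f/ precedes the voiced obstruent /d/, so it voices to [v] by assimilation. /jaximgufduudaeg/ → jaximguvduudaeg.
Rule 3 (intervocalic spirantization): /d/ is a stop between vowels /u/ and /a/, so it spirantizes to the fricative [z]. /jaximguvduudaeg/ → jaximguvduuzaeg.
Rule 4 (final a-epenthesis): the form ends in the consonant /g/, so [a] is inserted word-finally. /jaximguvduuzaeg/ → jaximguvduuzaega.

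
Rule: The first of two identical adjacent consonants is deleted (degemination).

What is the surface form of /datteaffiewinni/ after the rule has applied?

/tt/ is a geminate; the first /t/ deletes.
/ff/ is a geminate; the first /f/ deletes.
/nn/ is a geminate; the first /n/ deletes.
The other instances of /d/, /t/, /f/, /w/, /n/ do not occur in the required environment and remain unchanged.
Surface form: [dateafiewini].

dateafiewini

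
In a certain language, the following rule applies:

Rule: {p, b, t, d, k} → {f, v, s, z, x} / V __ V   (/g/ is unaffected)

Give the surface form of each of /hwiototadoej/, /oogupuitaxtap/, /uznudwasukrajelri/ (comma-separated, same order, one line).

/hwiototadoej/: /t/ is a stop between vowels /o/ and /o/, so it spirantizes to the fricative [s]. /t/ is a stop between vowels /o/ and /a/, so it spirantizes to the fricative [s]. /d/ is a stop between vowels /a/ and /o/, so it spirantizes to the fricative [z]. → [hwiososazoej].
/oogupuitaxtap/: /p/ is a stop between vowels /u/ and /u/, so it spirantizes to the fricative [f]. /t/ is a stop between vowels /i/ and /a/, so it spirantizes to the fricative [s]. → [oogufuisaxtap].
/uznudwasukrajelri/: the rule's environment is not met; surfaces unchanged as [uznudwasukrajelri].

hwiososazoej, oogufuisaxtap, uznudwasukrajelri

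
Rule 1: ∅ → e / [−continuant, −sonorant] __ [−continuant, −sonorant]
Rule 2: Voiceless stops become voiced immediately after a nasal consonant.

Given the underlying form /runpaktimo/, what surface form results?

runbaketimo

Rule 1 (stop-cluster e-epenthesis): /k/ and /t/ form a stop–stop cluster, so [e] is inserted between them. /runpaktimo/ → runpaketimo.
Rule 2 (post-nasal voicing): /p/ is a voiceless stop immediately after the nasal /n/, so it voices to [b]. /runpaketimo/ → runbaketimo.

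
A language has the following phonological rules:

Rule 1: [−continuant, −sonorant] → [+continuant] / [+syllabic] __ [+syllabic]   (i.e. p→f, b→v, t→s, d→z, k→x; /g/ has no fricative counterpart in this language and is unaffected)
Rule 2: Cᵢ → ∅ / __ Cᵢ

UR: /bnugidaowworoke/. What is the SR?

bnugizaoworoxe

Rule 1 (intervocalic spirantization): /d/ is a stop between vowels /i/ and /a/, so it spirantizes to the fricative [z]. /k/ is a stop between vowels /o/ and /e/, so it spirantizes to the fricative [x]. /bnugidaowworoke/ → bnugizaowworoxe.
Rule 2 (degemination): /ww/ is a geminate; the first /w/ deletes. /bnugizaowworoxe/ → bnugizaoworoxe.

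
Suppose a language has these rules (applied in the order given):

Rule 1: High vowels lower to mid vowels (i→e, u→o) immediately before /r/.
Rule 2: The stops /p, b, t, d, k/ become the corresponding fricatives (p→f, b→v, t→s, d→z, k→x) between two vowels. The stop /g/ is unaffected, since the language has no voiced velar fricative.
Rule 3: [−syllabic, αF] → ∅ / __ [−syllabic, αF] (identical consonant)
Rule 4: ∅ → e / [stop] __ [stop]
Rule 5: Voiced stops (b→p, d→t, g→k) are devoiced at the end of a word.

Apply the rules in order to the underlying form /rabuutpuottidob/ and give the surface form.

Rule 1 (pre-rhotic lowering): no segment meets the environment; /rabuutpuottidob/ is unchanged.
Rule 2 (intervocalic spirantization): /b/ is a stop between vowels /a/ and /u/, so it spirantizes to the fricative [v]. /d/ is a stop between vowels /i/ and /o/, so it spirantizes to the fricative [z]. /rabuutpuottidob/ → ravuutpuottizob.
Rule 3 (degemination): /tt/ is a geminate; the first /t/ deletes. /ravuutpuottizob/ → ravuutpuotizob.
Rule 4 (stop-cluster e-epenthesis): /t/ and /p/ form a stop–stop cluster, so [e] is inserted between them. /ravuutpuotizob/ → ravuutepuotizob.
Rule 5 (final devoicing): /b/ is a voiced stop in word-final position, so it devoices to [p]. /ravuutepuotizob/ → ravuutepuotizop.

ravuutepuotizop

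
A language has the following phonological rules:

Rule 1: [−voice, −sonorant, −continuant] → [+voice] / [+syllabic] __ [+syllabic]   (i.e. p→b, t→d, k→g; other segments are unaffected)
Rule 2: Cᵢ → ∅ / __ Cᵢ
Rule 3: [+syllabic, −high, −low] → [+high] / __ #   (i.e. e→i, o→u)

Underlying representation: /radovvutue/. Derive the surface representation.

Rule 1 (intervocalic voicing): /t/ is a voiceless stop between vowels /u/ and /u/, so it voices to [d]. /radovvutue/ → radovvudue.
Rule 2 (degemination): /vv/ is a geminate; the first /v/ deletes. /radovvudue/ → radovudue.
Rule 3 (final vowel raising): /e/ is a mid vowel in word-final position, so it raises to [i]. /radovudue/ → radovudui.

radovudui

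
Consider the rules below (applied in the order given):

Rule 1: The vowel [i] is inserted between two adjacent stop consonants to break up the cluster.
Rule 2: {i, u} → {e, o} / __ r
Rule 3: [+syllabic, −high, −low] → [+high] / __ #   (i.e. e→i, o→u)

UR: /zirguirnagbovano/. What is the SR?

zerguernagibovanu

Rule 1 (stop-cluster i-epenthesis): /g/ and /b/ form a stop–stop cluster, so [i] is inserted between them. /zirguirnagbovano/ → zirguirnagibovano.
Rule 2 (pre-rhotic lowering): /i/ is a high vowel immediately before /r/, so it lowers to [e]. /i/ is a high vowel immediately before /r/, so it lowers to [e]. /zirguirnagibovano/ → zerguernagibovano.
Rule 3 (final vowel raising): /o/ is a mid vowel in word-final position, so it raises to [u]. /zerguernagibovano/ → zerguernagibovanu.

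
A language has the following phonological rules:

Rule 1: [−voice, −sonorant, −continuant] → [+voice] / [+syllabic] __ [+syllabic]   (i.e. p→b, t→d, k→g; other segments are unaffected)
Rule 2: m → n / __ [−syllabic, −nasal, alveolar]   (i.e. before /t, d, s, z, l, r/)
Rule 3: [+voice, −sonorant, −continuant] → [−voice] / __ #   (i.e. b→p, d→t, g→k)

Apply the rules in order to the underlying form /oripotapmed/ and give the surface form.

Rule 1 (intervocalic voicing): /p/ is a voiceless stop between vowels /i/ and /o/, so it voices to [b]. /t/ is a voiceless stop between vowels /o/ and /a/, so it voices to [d]. /oripotapmed/ → oribodapmed.
Rule 2 (nasal place assimilation): no segment meets the environment; /oribodapmed/ is unchanged.
Rule 3 (final devoicing): /d/ is a voiced stop in word-final position, so it devoices to [t]. /oribodapmed/ → oribodapmet.

oribodapmet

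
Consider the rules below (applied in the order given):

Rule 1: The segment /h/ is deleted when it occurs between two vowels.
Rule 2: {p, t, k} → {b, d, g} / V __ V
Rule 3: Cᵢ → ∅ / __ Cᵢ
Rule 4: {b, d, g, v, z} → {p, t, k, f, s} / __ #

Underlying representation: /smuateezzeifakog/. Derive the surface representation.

Rule 1 (intervocalic h-deletion): no segment meets the environment; /smuateezzeifakog/ is unchanged.
Rule 2 (intervocalic voicing): /t/ is a voiceless stop between vowels /a/ and /e/, so it voices to [d]. /k/ is a voiceless stop between vowels /a/ and /o/, so it voices to [g]. /smuateezzeifakog/ → smuadeezzeifagog.
Rule 3 (degemination): /zz/ is a geminate; the first /z/ deletes. /smuadeezzeifagog/ → smuadeezeifagog.
Rule 4 (final devoicing): /g/ is a voiced obstruent in word-final position, so it devoices to [k]. /smuadeezeifagog/ → smuadeezeifagok.

smuadeezeifagok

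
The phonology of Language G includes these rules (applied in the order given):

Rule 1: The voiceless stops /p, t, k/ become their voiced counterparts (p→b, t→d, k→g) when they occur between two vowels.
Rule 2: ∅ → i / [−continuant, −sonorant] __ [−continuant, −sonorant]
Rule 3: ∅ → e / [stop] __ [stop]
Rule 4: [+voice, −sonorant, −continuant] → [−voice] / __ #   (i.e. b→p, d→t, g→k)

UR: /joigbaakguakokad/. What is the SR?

Rule 1 (intervocalic voicing): /k/ is a voiceless stop between vowels /a/ and /o/, so it voices to [g]. /k/ is a voiceless stop between vowels /o/ and /a/, so it voices to [g]. /joigbaakguakokad/ → joigbaakguagogad.
Rule 2 (stop-cluster i-epenthesis): /g/ and /b/ form a stop–stop cluster, so [i] is inserted between them. /k/ and /g/ form a stop–stop cluster, so [i] is inserted between them. /joigbaakguagogad/ → joigibaakiguagogad.
Rule 3 (stop-cluster e-epenthesis): no segment meets the environment; /joigibaakiguagogad/ is unchanged.
Rule 4 (final devoicing): /d/ is a voiced stop in word-final position, so it devoices to [t]. /joigibaakiguagogad/ → joigibaakiguagogat.

joigibaakiguagogat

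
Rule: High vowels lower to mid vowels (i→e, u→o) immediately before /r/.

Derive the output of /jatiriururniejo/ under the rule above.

Scanning /jatiriururniejo/: /i/ is a high vowel immediately before /r/, so it lowers to [e]; /i/ at position 6 is not in the conditioning environment; /u/ is a high vowel immediately before /r/, so it lowers to [o]; /u/ is a high vowel immediately before /r/, so it lowers to [o]; /i/ at position 12 is not in the conditioning environment.
Result: [jateriororniejo].

jateriororniejo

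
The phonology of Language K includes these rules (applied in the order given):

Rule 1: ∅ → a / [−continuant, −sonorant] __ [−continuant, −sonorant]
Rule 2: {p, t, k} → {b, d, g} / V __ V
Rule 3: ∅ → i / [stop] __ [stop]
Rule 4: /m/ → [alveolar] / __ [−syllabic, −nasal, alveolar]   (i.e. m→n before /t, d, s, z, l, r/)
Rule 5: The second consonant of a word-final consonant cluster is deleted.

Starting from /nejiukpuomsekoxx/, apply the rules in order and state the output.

nejiugabuonsegox

Rule 1 (stop-cluster a-epenthesis): /k/ and /p/ form a stop–stop cluster, so [a] is inserted between them. /nejiukpuomsekoxx/ → nejiukapuomsekoxx.
Rule 2 (intervocalic voicing): /k/ is a voiceless stop between vowels /u/ and /a/, so it voices to [g]. /p/ is a voiceless stop between vowels /a/ and /u/, so it voices to [b]. /k/ is a voiceless stop between vowels /e/ and /o/, so it voices to [g]. /nejiukapuomsekoxx/ → nejiugabuomsegoxx.
Rule 3 (stop-cluster i-epenthesis): no segment meets the environment; /nejiugabuomsegoxx/ is unchanged.
Rule 4 (nasal place assimilation): /m/ precedes the alveolar consonant /s/, so it assimilates in place to [n]. /nejiugabuomsegoxx/ → nejiugabuonsegoxx.
Rule 5 (final cluster simplification): /x/ is the second consonant of a word-final cluster /xx/, so it deletes. /nejiugabuonsegoxx/ → nejiugabuonsegox.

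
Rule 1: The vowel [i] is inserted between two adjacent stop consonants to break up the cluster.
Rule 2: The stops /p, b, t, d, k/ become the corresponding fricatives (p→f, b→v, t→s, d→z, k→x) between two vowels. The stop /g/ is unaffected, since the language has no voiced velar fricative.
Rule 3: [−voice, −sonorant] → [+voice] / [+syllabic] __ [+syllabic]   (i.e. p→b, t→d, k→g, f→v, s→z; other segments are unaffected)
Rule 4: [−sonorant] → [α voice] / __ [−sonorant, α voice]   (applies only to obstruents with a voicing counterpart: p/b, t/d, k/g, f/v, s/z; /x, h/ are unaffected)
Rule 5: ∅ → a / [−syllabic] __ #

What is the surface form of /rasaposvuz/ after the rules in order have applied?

Rule 1 (stop-cluster i-epenthesis): no segment meets the environment; /rasaposvuz/ is unchanged.
Rule 2 (intervocalic spirantization): /p/ is a stop between vowels /a/ and /o/, so it spirantizes to the fricative [f]. /rasaposvuz/ → rasafosvuz.
Rule 3 (intervocalic voicing): /s/ is a voiceless obstruent between vowels /a/ and /a/, so it voices to [z]. /f/ is a voiceless obstruent between vowels /a/ and /o/, so it voices to [v]. /rasafosvuz/ → razavosvuz.
Rule 4 (regressive voicing assimilation): /s/ precedes the voiced obstruent /v/, so it voices to [z] by assimilation. /razavosvuz/ → razavozvuz.
Rule 5 (final a-epenthesis): the form ends in the consonant /z/, so [a] is inserted word-finally. /razavozvuz/ → razavozvuza.

razavozvuza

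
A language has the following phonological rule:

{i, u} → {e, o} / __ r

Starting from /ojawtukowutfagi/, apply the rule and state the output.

ojawtukowutfagi

No segment of /ojawtukowutfagi/ meets the structural description of the rule, so the form surfaces unchanged.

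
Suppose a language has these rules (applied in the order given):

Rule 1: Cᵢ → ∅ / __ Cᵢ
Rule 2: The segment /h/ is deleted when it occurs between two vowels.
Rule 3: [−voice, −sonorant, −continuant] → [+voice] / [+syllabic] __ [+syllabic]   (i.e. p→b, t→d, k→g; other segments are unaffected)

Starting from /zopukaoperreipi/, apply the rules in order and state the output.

Rule 1 (degemination): /rr/ is a geminate; the first /r/ deletes. /zopukaoperreipi/ → zopukaopereipi.
Rule 2 (intervocalic h-deletion): no segment meets the environment; /zopukaopereipi/ is unchanged.
Rule 3 (intervocalic voicing): /p/ is a voiceless stop between vowels /o/ and /u/, so it voices to [b]. /k/ is a voiceless stop between vowels /u/ and /a/, so it voices to [g]. /p/ is a voiceless stop between vowels /o/ and /e/, so it voices to [b]. /p/ is a voiceless stop between vowels /i/ and /i/, so it voices to [b]. /zopukaopereipi/ → zobugaobereibi.

zobugaobereibi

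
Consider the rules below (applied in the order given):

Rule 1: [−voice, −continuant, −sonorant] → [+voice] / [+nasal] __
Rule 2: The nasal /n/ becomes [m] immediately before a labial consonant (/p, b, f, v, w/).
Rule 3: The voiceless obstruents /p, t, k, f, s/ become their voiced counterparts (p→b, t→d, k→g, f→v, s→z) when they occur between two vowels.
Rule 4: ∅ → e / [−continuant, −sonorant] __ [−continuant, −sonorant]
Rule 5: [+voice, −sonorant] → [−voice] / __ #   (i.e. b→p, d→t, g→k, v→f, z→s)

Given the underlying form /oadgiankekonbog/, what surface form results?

oadegiangegombok

Rule 1 (post-nasal voicing): /k/ is a voiceless stop immediately after the nasal /n/, so it voices to [g]. /oadgiankekonbog/ → oadgiangekonbog.
Rule 2 (nasal place assimilation): /n/ precedes the labial consonant /b/, so it assimilates in place to [m]. /oadgiangekonbog/ → oadgiangekombog.
Rule 3 (intervocalic voicing): /k/ is a voiceless obstruent between vowels /e/ and /o/, so it voices to [g]. /oadgiangekombog/ → oadgiangegombog.
Rule 4 (stop-cluster e-epenthesis): /d/ and /g/ form a stop–stop cluster, so [e] is inserted between them. /oadgiangegombog/ → oadegiangegombog.
Rule 5 (final devoicing): /g/ is a voiced obstruent in word-final position, so it devoices to [k]. /oadegiangegombog/ → oadegiangegombok.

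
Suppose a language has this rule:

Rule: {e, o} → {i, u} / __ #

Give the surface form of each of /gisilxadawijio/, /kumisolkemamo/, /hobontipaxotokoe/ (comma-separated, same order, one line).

gisilxadawijiu, kumisolkemamu, hobontipaxotokoi

/gisilxadawijio/: /o/ is a mid vowel in word-final position, so it raises to [u]. → [gisilxadawijiu].
/kumisolkemamo/: /o/ is a mid vowel in word-final position, so it raises to [u]. → [kumisolkemamu].
/hobontipaxotokoe/: /e/ is a mid vowel in word-final position, so it raises to [i]. → [hobontipaxotokoi].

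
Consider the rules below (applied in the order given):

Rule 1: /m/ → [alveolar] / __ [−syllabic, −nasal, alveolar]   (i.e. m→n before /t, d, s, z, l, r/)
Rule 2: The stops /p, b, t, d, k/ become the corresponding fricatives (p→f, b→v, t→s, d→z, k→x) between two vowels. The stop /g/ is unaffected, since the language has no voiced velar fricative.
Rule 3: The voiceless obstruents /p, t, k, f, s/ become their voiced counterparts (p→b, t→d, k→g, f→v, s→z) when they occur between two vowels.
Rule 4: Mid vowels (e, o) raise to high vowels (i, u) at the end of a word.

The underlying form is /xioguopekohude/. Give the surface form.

Rule 1 (nasal place assimilation): no segment meets the environment; /xioguopekohude/ is unchanged.
Rule 2 (intervocalic spirantization): /p/ is a stop between vowels /o/ and /e/, so it spirantizes to the fricative [f]. /k/ is a stop between vowels /e/ and /o/, so it spirantizes to the fricative [x]. /d/ is a stop between vowels /u/ and /e/, so it spirantizes to the fricative [z]. /xioguopekohude/ → xioguofexohuze.
Rule 3 (intervocalic voicing): /f/ is a voiceless obstruent between vowels /o/ and /e/, so it voices to [v]. /xioguofexohuze/ → xioguovexohuze.
Rule 4 (final vowel raising): /e/ is a mid vowel in word-final position, so it raises to [i]. /xioguovexohuze/ → xioguovexohuzi.

xioguovexohuzi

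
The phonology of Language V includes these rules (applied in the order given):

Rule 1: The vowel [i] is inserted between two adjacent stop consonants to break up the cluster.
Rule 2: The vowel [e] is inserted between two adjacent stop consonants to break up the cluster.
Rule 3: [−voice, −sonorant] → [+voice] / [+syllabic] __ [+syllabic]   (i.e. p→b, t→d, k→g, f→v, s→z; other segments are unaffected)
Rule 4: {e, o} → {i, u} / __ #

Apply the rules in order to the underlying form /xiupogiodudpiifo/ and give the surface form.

Rule 1 (stop-cluster i-epenthesis): /d/ and /p/ form a stop–stop cluster, so [i] is inserted between them. /xiupogiodudpiifo/ → xiupogiodudipiifo.
Rule 2 (stop-cluster e-epenthesis): no segment meets the environment; /xiupogiodudipiifo/ is unchanged.
Rule 3 (intervocalic voicing): /p/ is a voiceless obstruent between vowels /u/ and /o/, so it voices to [b]. /p/ is a voiceless obstruent between vowels /i/ and /i/, so it voices to [b]. /f/ is a voiceless obstruent between vowels /i/ and /o/, so it voices to [v]. /xiupogiodudipiifo/ → xiubogiodudibiivo.
Rule 4 (final vowel raising): /o/ is a mid vowel in word-final position, so it raises to [u]. /xiubogiodudibiivo/ → xiubogiodudibiivu.

xiubogiodudibiivu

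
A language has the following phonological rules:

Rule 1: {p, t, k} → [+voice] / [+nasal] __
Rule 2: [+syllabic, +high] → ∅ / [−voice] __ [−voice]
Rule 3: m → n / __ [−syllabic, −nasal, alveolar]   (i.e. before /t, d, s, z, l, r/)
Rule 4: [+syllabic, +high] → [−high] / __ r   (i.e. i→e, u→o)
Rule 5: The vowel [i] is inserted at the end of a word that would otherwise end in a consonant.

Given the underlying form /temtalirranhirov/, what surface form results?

tendalerranherovi

Rule 1 (post-nasal voicing): /t/ is a voiceless stop immediately after the nasal /m/, so it voices to [d]. /temtalirranhirov/ → temdalirranhirov.
Rule 2 (high vowel syncope): no segment meets the environment; /temdalirranhirov/ is unchanged.
Rule 3 (nasal place assimilation): /m/ precedes the alveolar consonant /d/, so it assimilates in place to [n]. /temdalirranhirov/ → tendalirranhirov.
Rule 4 (pre-rhotic lowering): /i/ is a high vowel immediately before /r/, so it lowers to [e]. /i/ is a high vowel immediately before /r/, so it lowers to [e]. /tendalirranhirov/ → tendalerranherov.
Rule 5 (final i-epenthesis): the form ends in the consonant /v/, so [i] is inserted word-finally. /tendalerranherov/ → tendalerranherovi.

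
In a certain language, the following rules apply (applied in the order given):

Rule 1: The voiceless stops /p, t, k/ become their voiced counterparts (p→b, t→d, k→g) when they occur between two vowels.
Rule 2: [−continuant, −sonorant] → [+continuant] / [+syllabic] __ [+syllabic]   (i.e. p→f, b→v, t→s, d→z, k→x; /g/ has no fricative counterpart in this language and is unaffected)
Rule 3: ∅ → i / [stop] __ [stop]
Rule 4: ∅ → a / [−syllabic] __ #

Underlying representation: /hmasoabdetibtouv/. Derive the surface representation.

Rule 1 (intervocalic voicing): /t/ is a voiceless stop between vowels /e/ and /i/, so it voices to [d]. /hmasoabdetibtouv/ → hmasoabdedibtouv.
Rule 2 (intervocalic spirantization): /d/ is a stop between vowels /e/ and /i/, so it spirantizes to the fricative [z]. /hmasoabdedibtouv/ → hmasoabdezibtouv.
Rule 3 (stop-cluster i-epenthesis): /b/ and /d/ form a stop–stop cluster, so [i] is inserted between them. /b/ and /t/ form a stop–stop cluster, so [i] is inserted between them. /hmasoabdezibtouv/ → hmasoabidezibitouv.
Rule 4 (final a-epenthesis): the form ends in the consonant /v/, so [a] is inserted word-finally. /hmasoabidezibitouv/ → hmasoabidezibitouva.

hmasoabidezibitouva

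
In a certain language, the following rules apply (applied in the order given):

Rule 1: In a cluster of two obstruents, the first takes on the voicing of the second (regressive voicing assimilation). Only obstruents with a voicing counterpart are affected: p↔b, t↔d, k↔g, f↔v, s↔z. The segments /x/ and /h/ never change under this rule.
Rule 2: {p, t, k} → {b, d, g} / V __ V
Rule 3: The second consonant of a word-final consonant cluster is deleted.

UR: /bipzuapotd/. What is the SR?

bibzuabod

Rule 1 (regressive voicing assimilation): /p/ precedes the voiced obstruent /z/, so it voices to [b] by assimilation. /t/ precedes the voiced obstruent /d/, so it voices to [d] by assimilation. /bipzuapotd/ → bibzuapodd.
Rule 2 (intervocalic voicing): /p/ is a voiceless stop between vowels /a/ and /o/, so it voices to [b]. /bibzuapodd/ → bibzuabodd.
Rule 3 (final cluster simplification): /d/ is the second consonant of a word-final cluster /dd/, so it deletes. /bibzuabodd/ → bibzuabod.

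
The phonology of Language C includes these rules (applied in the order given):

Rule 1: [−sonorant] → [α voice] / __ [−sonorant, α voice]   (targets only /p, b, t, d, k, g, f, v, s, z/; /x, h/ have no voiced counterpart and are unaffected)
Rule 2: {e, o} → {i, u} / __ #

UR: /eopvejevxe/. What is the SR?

Rule 1 (regressive voicing assimilation): /p/ precedes the voiced obstruent /v/, so it voices to [b] by assimilation. /v/ precedes the voiceless obstruent /x/, so it devoices to [f] by assimilation. /eopvejevxe/ → eobvejefxe.
Rule 2 (final vowel raising): /e/ is a mid vowel in word-final position, so it raises to [i]. /eobvejefxe/ → eobvejefxi.

eobvejefxi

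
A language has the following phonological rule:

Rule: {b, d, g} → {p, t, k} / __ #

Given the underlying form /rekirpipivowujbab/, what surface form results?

rekirpipivowujbap

Scanning /rekirpipivowujbab/: /b/ at position 15 is not in the conditioning environment; /b/ is a voiced stop in word-final position, so it devoices to [p].
Result: [rekirpipivowujbap].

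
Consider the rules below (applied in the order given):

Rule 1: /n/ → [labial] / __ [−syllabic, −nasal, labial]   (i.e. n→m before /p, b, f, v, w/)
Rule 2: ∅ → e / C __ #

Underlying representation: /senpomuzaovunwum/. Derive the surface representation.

sempomuzaovumwume

Rule 1 (nasal place assimilation): /n/ precedes the labial consonant /p/, so it assimilates in place to [m]. /n/ precedes the labial consonant /w/, so it assimilates in place to [m]. /senpomuzaovunwum/ → sempomuzaovumwum.
Rule 2 (final e-epenthesis): the form ends in the consonant /m/, so [e] is inserted word-finally. /sempomuzaovumwum/ → sempomuzaovumwume.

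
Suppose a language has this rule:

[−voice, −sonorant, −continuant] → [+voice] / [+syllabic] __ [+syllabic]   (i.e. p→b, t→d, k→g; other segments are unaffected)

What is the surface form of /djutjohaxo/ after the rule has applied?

No segment of /djutjohaxo/ meets the structural description of the rule, so the form surfaces unchanged.

djutjohaxo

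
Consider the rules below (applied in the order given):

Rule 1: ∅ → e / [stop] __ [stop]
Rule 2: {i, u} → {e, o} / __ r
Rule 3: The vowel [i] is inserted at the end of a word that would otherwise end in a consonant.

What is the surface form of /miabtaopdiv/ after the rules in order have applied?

miabetaopedivi

Rule 1 (stop-cluster e-epenthesis): /b/ and /t/ form a stop–stop cluster, so [e] is inserted between them. /p/ and /d/ form a stop–stop cluster, so [e] is inserted between them. /miabtaopdiv/ → miabetaopediv.
Rule 2 (pre-rhotic lowering): no segment meets the environment; /miabetaopediv/ is unchanged.
Rule 3 (final i-epenthesis): the form ends in the consonant /v/, so [i] is inserted word-finally. /miabetaopediv/ → miabetaopedivi.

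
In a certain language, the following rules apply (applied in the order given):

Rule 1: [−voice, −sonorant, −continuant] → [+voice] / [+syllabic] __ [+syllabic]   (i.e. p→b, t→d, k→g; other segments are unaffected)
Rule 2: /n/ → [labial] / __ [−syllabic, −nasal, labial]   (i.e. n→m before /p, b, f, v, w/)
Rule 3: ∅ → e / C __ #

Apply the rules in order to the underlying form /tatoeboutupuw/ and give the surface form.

tadoeboudubuwe

Rule 1 (intervocalic voicing): /t/ is a voiceless stop between vowels /a/ and /o/, so it voices to [d]. /t/ is a voiceless stop between vowels /u/ and /u/, so it voices to [d]. /p/ is a voiceless stop between vowels /u/ and /u/, so it voices to [b]. /tatoeboutupuw/ → tadoeboudubuw.
Rule 2 (nasal place assimilation): no segment meets the environment; /tadoeboudubuw/ is unchanged.
Rule 3 (final e-epenthesis): the form ends in the consonant /w/, so [e] is inserted word-finally. /tadoeboudubuw/ → tadoeboudubuwe.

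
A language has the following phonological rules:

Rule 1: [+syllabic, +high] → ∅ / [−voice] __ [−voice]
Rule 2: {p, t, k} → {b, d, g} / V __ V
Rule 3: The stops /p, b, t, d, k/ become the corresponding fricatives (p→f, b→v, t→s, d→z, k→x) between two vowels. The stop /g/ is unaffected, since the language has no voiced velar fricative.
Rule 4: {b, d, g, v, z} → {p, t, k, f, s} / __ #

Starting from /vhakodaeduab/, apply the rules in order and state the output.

Rule 1 (high vowel syncope): no segment meets the environment; /vhakodaeduab/ is unchanged.
Rule 2 (intervocalic voicing): /k/ is a voiceless stop between vowels /a/ and /o/, so it voices to [g]. /vhakodaeduab/ → vhagodaeduab.
Rule 3 (intervocalic spirantization): /d/ is a stop between vowels /o/ and /a/, so it spirantizes to the fricative [z]. /d/ is a stop between vowels /e/ and /u/, so it spirantizes to the fricative [z]. /vhagodaeduab/ → vhagozaezuab.
Rule 4 (final devoicing): /b/ is a voiced obstruent in word-final position, so it devoices to [p]. /vhagozaezuab/ → vhagozaezuap.

vhagozaezuap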